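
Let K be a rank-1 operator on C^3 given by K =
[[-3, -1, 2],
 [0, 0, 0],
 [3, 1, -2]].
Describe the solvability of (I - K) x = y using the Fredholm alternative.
(I - K) is invertible (det(I - K) = 6 ≠ 0), so for every y in C^3 the equation (I - K) x = y has a unique solution.

K has rank 1, so it is an outer product K = u v^T: every row of K is a multiple of one row vector. Reading off the entries, u = (-1, 0, 1) and v = (3, 1, -2) (row i of K equals u_i·v^T). A rank-one matrix u v^T satisfies K u = u (v·u) and kills the (2)-dimensional subspace v^⊥, so its characteristic polynomial is lambda^2 (lambda - v·u) with v·u = tr K = -5. Hence the eigenvalues of I - K are 1 (multiplicity 2) and 1 - (-5) = 6, so det(I - K) = 6. (Direct check: I - K =
[[4, 1, -2],
 [0, 1, 0],
 [-3, -1, 3]]
has determinant 6.) The finite-dimensional Fredholm alternative says: either (I - K) is invertible, or ker(I - K) ≠ {0} and then range(I - K) = ker((I - K)^*)^⊥, with dim ker(I - K) = dim ker((I - K)^*). Since det(I - K) ≠ 0, 1 is not an eigenvalue of K and ker(I - K) = {0}, so we are in the first case: for every y there is a unique x = (I - K)^(-1) y. Explicitly, by the Sherman–Morrison formula, (I - u v^T)^(-1) = I + u v^T/(1 - v·u), i.e. (I - K)^(-1) = I + K/(6).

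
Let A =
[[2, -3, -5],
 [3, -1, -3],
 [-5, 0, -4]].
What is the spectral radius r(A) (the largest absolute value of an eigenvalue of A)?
r(A) ≈ 7.0712

The eigenvalues of A are the roots of its characteristic polynomial. With M = A (coefficients from the trace, the sum of principal 2x2 minors, and det A):
  p(λ) = det(λ I - M) = λ^3 + 3λ^2 - 22λ + 48.
No integer candidate from the rational root theorem (±divisors of 48) is a root, so the roots are irrational. The cubic discriminant is Δ = -77468 < 0, so there is one real root and a complex-conjugate pair. p(-8) = -96 and p(-7) = 6 have opposite signs, so a root lies in (-8, -7); Newton's method refines it to λ ≈ -7.0712. Dividing out (λ - (-7.0712)) leaves approximately λ^2 - 4.0712λ + 6.7881. For λ^2 - 4.0712λ + 6.7881 the discriminant is -10.5779. It is negative, so the remaining roots are the complex-conjugate pair λ ≈ 2.0356 ± 1.6262i. Their product equals the constant term, so |λ|^2 ≈ 6.7881 and |λ| ≈ 2.6054.
Thus the eigenvalues (to 4 decimals) are -7.0712 (modulus 7.0712); 2.0356 ± 1.6262i (modulus 2.6054). The spectral radius is the largest modulus: r(A) ≈ 7.0712. (Cross-check: r(A) ≤ ||A||_2 ≈ 7.5632; equality holds whenever A is normal, though it can also hold for some non-normal A.)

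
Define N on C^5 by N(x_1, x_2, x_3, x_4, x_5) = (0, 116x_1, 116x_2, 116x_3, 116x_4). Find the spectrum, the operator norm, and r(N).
sigma(N) = {0}; ||N|| = 116; r(N) = 0. (N is nilpotent with N^5 = 0.)

On C^5, N is a strictly lower-triangular matrix with 116 on the subdiagonal and zeros elsewhere, so its characteristic polynomial is lambda^5 and every eigenvalue is 0: sigma(N) = {0}. For the operator norm, N e_i = 116e_{i+1} for i = 1, ..., 4 and N e_5 = 0, so the singular values of N are 116 (with multiplicity 4) and 0; hence ||N|| = 116. The spectral radius r(N) = max|lambda| = 0. Note ||N|| > r(N) — characteristic of non-normal nilpotent operators. Indeed N^5 = 0.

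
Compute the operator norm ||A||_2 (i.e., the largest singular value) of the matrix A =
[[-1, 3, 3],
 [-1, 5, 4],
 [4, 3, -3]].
||A||_2 ≈ 7.8177 (= sqrt(largest eigenvalue of A^T A))

||A||_2 = sigma_max(A) = sqrt(lambda_max(A^T A)). Form the symmetric matrix M = A^T A =
[[18, 4, -19],
 [4, 43, 20],
 [-19, 20, 34]].
Its characteristic polynomial (trace, sum of principal 2x2 minors, determinant of M give the coefficients) is
  p(λ) = det(λ I - M) = λ^3 - 95λ^2 + 2071λ - 9.
No integer candidate from the rational root theorem (±divisors of 9) is a root, so the roots are irrational. The cubic discriminant is Δ = 3179184384 > 0, so there are three distinct real roots. p(0) = -9 and p(1) = 1968 have opposite signs, so a root lies in (0, 1); Newton's method refines it to λ ≈ 0.0043. p(33) = 816 and p(34) = -111 have opposite signs, so a root lies in (33, 34); Newton's method refines it to λ ≈ 33.8796. p(61) = -192 and p(62) = 1541 have opposite signs, so a root lies in (61, 62); Newton's method refines it to λ ≈ 61.1161. Check (Vieta): the three roots sum to 95, matching tr M = 95.
So the eigenvalues of A^T A are ≈ 0.0043, 33.8796, 61.1161 (all ≥ 0, as they must be for A^T A). The largest is λ_max ≈ 61.1161, hence ||A||_2 = sqrt(λ_max) ≈ 7.8177.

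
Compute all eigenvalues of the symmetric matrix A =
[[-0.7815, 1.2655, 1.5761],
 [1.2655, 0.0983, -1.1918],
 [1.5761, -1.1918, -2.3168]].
sigma(A) ≈ {-4, 0, 1}

A is real symmetric, so its spectrum consists of real eigenvalues. Expanding the characteristic polynomial of the displayed matrix gives
  det(λ I - A) = p(λ) = λ^3 + (3)λ^2 + (-4)λ + (0).
Solving p(λ) = 0 yields eigenvalues ≈ -4, 0, 1. (A is shown rounded to 4 decimals, so these recover the underlying integer eigenvalues to within that precision.)
Verification: the trace of A = -3 equals the sum of eigenvalues -3, and det(A) ≈ -0.0001 matches the eigenvalue product 0.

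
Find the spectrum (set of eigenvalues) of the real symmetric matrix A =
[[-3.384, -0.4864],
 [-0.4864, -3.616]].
sigma(A) ≈ {-4, -3}

A is real symmetric, so its spectrum consists of real eigenvalues. Expanding the characteristic polynomial of the displayed matrix gives
  det(λ I - A) = p(λ) = λ^2 + (7)λ + (12).
Solving p(λ) = 0 yields eigenvalues ≈ -4, -3. (A is shown rounded to 4 decimals, so these recover the underlying integer eigenvalues to within that precision.)
Verification: the trace of A = -7 equals the sum of eigenvalues -7, and det(A) ≈ 12.0000 matches the eigenvalue product 12.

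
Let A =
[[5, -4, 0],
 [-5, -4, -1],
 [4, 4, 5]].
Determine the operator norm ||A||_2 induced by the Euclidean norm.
||A||_2 ≈ 9.6279 (= sqrt(largest eigenvalue of A^T A))

||A||_2 = sigma_max(A) = sqrt(lambda_max(A^T A)). Form the symmetric matrix M = A^T A =
[[66, 16, 25],
 [16, 48, 24],
 [25, 24, 26]].
Its characteristic polynomial (trace, sum of principal 2x2 minors, determinant of M give the coefficients) is
  p(λ) = det(λ I - M) = λ^3 - 140λ^2 + 4675λ - 26896.
No integer candidate from the rational root theorem (±divisors of 26896) is a root, so the roots are irrational. The cubic discriminant is Δ = 21789682468 > 0, so there are three distinct real roots. p(7) = -688 and p(8) = 2056 have opposite signs, so a root lies in (7, 8); Newton's method refines it to λ ≈ 7.2428. p(40) = 104 and p(41) = -1640 have opposite signs, so a root lies in (40, 41); Newton's method refines it to λ ≈ 40.0602. p(92) = -3068 and p(93) = 1376 have opposite signs, so a root lies in (92, 93); Newton's method refines it to λ ≈ 92.6969. Check (Vieta): the three roots sum to 140, matching tr M = 140.
So the eigenvalues of A^T A are ≈ 7.2428, 40.0602, 92.6969 (all ≥ 0, as they must be for A^T A). The largest is λ_max ≈ 92.6969, hence ||A||_2 = sqrt(λ_max) ≈ 9.6279.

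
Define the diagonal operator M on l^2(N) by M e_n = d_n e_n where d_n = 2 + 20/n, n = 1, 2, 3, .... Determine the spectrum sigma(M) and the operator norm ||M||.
sigma(M) = {2 + 20/n : n ≥ 1} ∪ {2}; ||M|| = 22

A bounded diagonal operator on l^2 with diagonal entries d_n has spectrum equal to the closure of {d_n : n ≥ 1}: every d_n is an eigenvalue (with eigenvector e_n), so {d_n} ⊂ sigma(M); the spectrum is closed, so its closure is too; and for lambda not in the closure, (M - lambda I) has bounded inverse (the diagonal entries 1/(d_n - lambda) are bounded). For our sequence d_n = 2 + 20/n, n = 1, 2, 3, ...:
  - {d_n} = {2 + 20/n : n ≥ 1}; the only limit point is 2
  - closure = {2 + 20/n : n ≥ 1} ∪ {2}
For the norm: a diagonal operator has ||M|| = sup_n |d_n|. Here d_n = 2 + 20/n is positive and decreasing, so sup_n |d_n| = d_1 = 2 + 20 = 22. So ||M|| = 22.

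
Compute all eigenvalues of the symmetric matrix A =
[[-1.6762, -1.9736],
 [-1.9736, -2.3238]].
sigma(A) ≈ {-4, 0}

A is real symmetric, so its spectrum consists of real eigenvalues. Expanding the characteristic polynomial of the displayed matrix gives
  det(λ I - A) = p(λ) = λ^2 + (4)λ + (0).
Solving p(λ) = 0 yields eigenvalues ≈ -4, 0. (A is shown rounded to 4 decimals, so these recover the underlying integer eigenvalues to within that precision.)
Verification: the trace of A = -4 equals the sum of eigenvalues -4, and det(A) ≈ 0.0001 matches the eigenvalue product 0.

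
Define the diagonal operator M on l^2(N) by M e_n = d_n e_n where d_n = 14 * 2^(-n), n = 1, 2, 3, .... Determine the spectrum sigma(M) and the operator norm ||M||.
sigma(M) = {14 * 2^(-n) : n ≥ 1} ∪ {0}; ||M|| = 7

A bounded diagonal operator on l^2 with diagonal entries d_n has spectrum equal to the closure of {d_n : n ≥ 1}: every d_n is an eigenvalue (with eigenvector e_n), so {d_n} ⊂ sigma(M); the spectrum is closed, so its closure is too; and for lambda not in the closure, (M - lambda I) has bounded inverse (the diagonal entries 1/(d_n - lambda) are bounded). For our sequence d_n = 14 * 2^(-n), n = 1, 2, 3, ...:
  - {d_n} = {14 * 2^(-n) : n ≥ 1}; the only limit point is 0
  - closure = {14 * 2^(-n) : n ≥ 1} ∪ {0}
For the norm: a diagonal operator has ||M|| = sup_n |d_n|. Here d_n = 14 * 2^(-n) is positive and decreasing, so sup_n |d_n| = d_1 = 14/2 = 7. So ||M|| = 7.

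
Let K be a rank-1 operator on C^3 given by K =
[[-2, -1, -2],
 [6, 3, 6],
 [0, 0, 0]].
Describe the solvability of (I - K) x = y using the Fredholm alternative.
(I - K) is singular (det(I - K) = 0, i.e. 1 ∈ sigma(K)). (I - K) x = y is solvable iff y ⊥ ker((I - K)^*) = span{(-2, -1, -2)}, i.e. iff -2y_1 - y_2 - 2y_3 = 0. When solvable, the solutions are x = y + c·(1, -3, 0), c arbitrary (ker(I - K) = span{(1, -3, 0)}, dimension 1).

K has rank 1, so it is an outer product K = u v^T: every row of K is a multiple of one row vector. Reading off the entries, u = (1, -3, 0) and v = (-2, -1, -2) (row i of K equals u_i·v^T). A rank-one matrix u v^T satisfies K u = u (v·u) and kills the (2)-dimensional subspace v^⊥, so its characteristic polynomial is lambda^2 (lambda - v·u) with v·u = tr K = 1. Hence the eigenvalues of I - K are 1 (multiplicity 2) and 1 - (1) = 0, so det(I - K) = 0. (Direct check: I - K =
[[3, 1, 2],
 [-6, -2, -6],
 [0, 0, 1]]
has determinant 0.) So 1 is an eigenvalue of K and (I - K) is not invertible. The finite-dimensional Fredholm alternative says: either (I - K) is invertible, or ker(I - K) ≠ {0} and then range(I - K) = ker((I - K)^*)^⊥, with dim ker(I - K) = dim ker((I - K)^*). We are in the second case, so we need both kernels. Kernel of I - K: (I - K) u = u - u (v·u) = u - u = 0, so ker(I - K) = span{u} = span{(1, -3, 0)} (it is exactly 1-dimensional because rank(I - K) = 2). Kernel of the adjoint: K is real, so (I - K)^* = I - K^T = I - v u^T, and (I - v u^T) v = v - v (u·v) = 0; hence ker((I - K)^*) = span{v} = span{(-2, -1, -2)}. Therefore (I - K) x = y is solvable iff <y, v> = 0, i.e. iff -2y_1 - y_2 - 2y_3 = 0. When this holds, K y = u (v·y) = 0, so (I - K) y = y and x = y is a particular solution; the full solution set is the line x = y + c·u = y + c·(1, -3, 0), c ∈ C.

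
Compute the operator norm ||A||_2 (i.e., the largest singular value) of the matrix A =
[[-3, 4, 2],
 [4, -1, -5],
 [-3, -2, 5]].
||A||_2 ≈ 9.3439 (= sqrt(largest eigenvalue of A^T A))

||A||_2 = sigma_max(A) = sqrt(lambda_max(A^T A)). Form the symmetric matrix M = A^T A =
[[34, -10, -41],
 [-10, 21, 3],
 [-41, 3, 54]].
Its characteristic polynomial (trace, sum of principal 2x2 minors, determinant of M give the coefficients) is
  p(λ) = det(λ I - M) = λ^3 - 109λ^2 + 1894λ - 9.
No integer candidate from the rational root theorem (±divisors of 9) is a root, so the roots are irrational. The cubic discriminant is Δ = 15429872001 > 0, so there are three distinct real roots. p(0) = -9 and p(1) = 1777 have opposite signs, so a root lies in (0, 1); Newton's method refines it to λ ≈ 0.0048. p(21) = 957 and p(22) = -449 have opposite signs, so a root lies in (21, 22); Newton's method refines it to λ ≈ 21.6874. p(87) = -1749 and p(88) = 4039 have opposite signs, so a root lies in (87, 88); Newton's method refines it to λ ≈ 87.3078. Check (Vieta): the three roots sum to 109, matching tr M = 109.
So the eigenvalues of A^T A are ≈ 0.0048, 21.6874, 87.3078 (all ≥ 0, as they must be for A^T A). The largest is λ_max ≈ 87.3078, hence ||A||_2 = sqrt(λ_max) ≈ 9.3439.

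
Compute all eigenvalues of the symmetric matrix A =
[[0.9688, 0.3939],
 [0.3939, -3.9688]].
sigma(A) ≈ {-4, 1}

A is real symmetric, so its spectrum consists of real eigenvalues. Expanding the characteristic polynomial of the displayed matrix gives
  det(λ I - A) = p(λ) = λ^2 + (3)λ + (-4).
Solving p(λ) = 0 yields eigenvalues ≈ -4, 1. (A is shown rounded to 4 decimals, so these recover the underlying integer eigenvalues to within that precision.)
Verification: the trace of A = -3 equals the sum of eigenvalues -3, and det(A) ≈ -4.0001 matches the eigenvalue product -4.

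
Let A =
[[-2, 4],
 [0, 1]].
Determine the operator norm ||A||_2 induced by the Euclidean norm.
||A||_2 = sqrt((21 + sqrt(425))/2) ≈ 4.5616 (= sqrt(largest eigenvalue of A^T A))

||A||_2 = sigma_max(A) = sqrt(lambda_max(A^T A)). Form the symmetric matrix M = A^T A =
[[4, -8],
 [-8, 17]].
Its characteristic polynomial (trace, determinant of M give the coefficients) is
  p(λ) = det(λ I - M) = λ^2 - 21λ + 4.
For λ^2 - 21λ + 4 the discriminant is 425. It is nonnegative but not a perfect square, so the roots are real and irrational: λ = (21 ± sqrt(425))/2 ≈ 20.8078, 0.1922.
So the eigenvalues of A^T A are ≈ 0.1922, 20.8078 (all ≥ 0, as they must be for A^T A). The largest is λ_max = (21 + sqrt(425))/2 ≈ 20.8078, hence ||A||_2 = sqrt(λ_max) = sqrt((21 + sqrt(425))/2) ≈ 4.5616.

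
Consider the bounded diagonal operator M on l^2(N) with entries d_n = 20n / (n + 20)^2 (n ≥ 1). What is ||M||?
||M|| = 1/4 (attained at n = 20)

For M diagonal, ||M|| = sup_n |d_n|. Treat f(x) = 20x / (x + 20)^2 for real x > 0. By the quotient rule, f'(x) = 20(20 - x)/(x + 20)^3, which is positive for x < 20 and negative for x > 20. So f has a unique maximum at x = 20, and since 20 is a positive integer, the supremum over n ≥ 1 is attained at n = 20: d_20 = 20·20/(20 + 20)^2 = 20·20/1600 = 1/4. Hence ||M|| = 1/4.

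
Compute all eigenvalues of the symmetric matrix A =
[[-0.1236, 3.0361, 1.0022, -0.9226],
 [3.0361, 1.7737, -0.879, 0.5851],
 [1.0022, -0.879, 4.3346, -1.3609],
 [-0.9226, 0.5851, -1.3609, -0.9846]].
sigma(A) ≈ {-3, -1, 4, 5}

A is real symmetric, so its spectrum consists of real eigenvalues. Expanding the characteristic polynomial of the displayed matrix gives
  det(λ I - A) = p(λ) = λ^4 + (-5)λ^3 + (-13)λ^2 + (53)λ + (60).
Solving p(λ) = 0 yields eigenvalues ≈ -3, -1, 4, 5. (A is shown rounded to 4 decimals, so these recover the underlying integer eigenvalues to within that precision.)
Verification: the trace of A = 5 equals the sum of eigenvalues 5, and det(A) ≈ 60.0006 matches the eigenvalue product 60.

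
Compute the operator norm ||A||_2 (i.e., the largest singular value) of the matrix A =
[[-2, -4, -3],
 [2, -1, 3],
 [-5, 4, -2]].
||A||_2 ≈ 7.4449 (= sqrt(largest eigenvalue of A^T A))

||A||_2 = sigma_max(A) = sqrt(lambda_max(A^T A)). Form the symmetric matrix M = A^T A =
[[33, -14, 22],
 [-14, 33, 1],
 [22, 1, 22]].
Its characteristic polynomial (trace, sum of principal 2x2 minors, determinant of M give the coefficients) is
  p(λ) = det(λ I - M) = λ^3 - 88λ^2 + 1860λ - 3025.
No integer candidate from the rational root theorem (±divisors of 3025) is a root, so the roots are irrational. The cubic discriminant is Δ = 1471216325 > 0, so there are three distinct real roots. p(1) = -1252 and p(2) = 351 have opposite signs, so a root lies in (1, 2); Newton's method refines it to λ ≈ 1.7719. p(30) = 575 and p(31) = -142 have opposite signs, so a root lies in (30, 31); Newton's method refines it to λ ≈ 30.8011. p(55) = -550 and p(56) = 783 have opposite signs, so a root lies in (55, 56); Newton's method refines it to λ ≈ 55.427. Check (Vieta): the three roots sum to 88, matching tr M = 88.
So the eigenvalues of A^T A are ≈ 1.7719, 30.8011, 55.427 (all ≥ 0, as they must be for A^T A). The largest is λ_max ≈ 55.427, hence ||A||_2 = sqrt(λ_max) ≈ 7.4449.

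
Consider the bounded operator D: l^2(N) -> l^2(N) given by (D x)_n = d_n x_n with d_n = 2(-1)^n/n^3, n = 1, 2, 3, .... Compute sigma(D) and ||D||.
sigma(D) = {2(-1)^n/n^3 : n ≥ 1} ∪ {0}; ||D|| = 2

A bounded diagonal operator on l^2 with diagonal entries d_n has spectrum equal to the closure of {d_n : n ≥ 1}: every d_n is an eigenvalue (with eigenvector e_n), so {d_n} ⊂ sigma(D); the spectrum is closed, so its closure is too; and for lambda not in the closure, (D - lambda I) has bounded inverse (the diagonal entries 1/(d_n - lambda) are bounded). For our sequence d_n = 2(-1)^n/n^3, n = 1, 2, 3, ...:
  - {d_n} = {2(-1)^n/n^3 : n ≥ 1}; the only limit point is 0
  - closure = {2(-1)^n/n^3 : n ≥ 1} ∪ {0}
For the norm: a diagonal operator has ||D|| = sup_n |d_n|. Here |d_n| = 2/n^3 is decreasing, so sup_n |d_n| = |d_1| = 2. So ||D|| = 2.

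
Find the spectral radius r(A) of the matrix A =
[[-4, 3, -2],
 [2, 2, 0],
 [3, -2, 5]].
r(A) ≈ 4.5387

The eigenvalues of A are the roots of its characteristic polynomial. With M = A (coefficients from the trace, the sum of principal 2x2 minors, and det A):
  p(λ) = det(λ I - M) = λ^3 - 3λ^2 - 18λ + 50.
No integer candidate from the rational root theorem (±divisors of 50) is a root, so the roots are irrational. The cubic discriminant is Δ = 12744 > 0, so there are three distinct real roots. p(-5) = -60 and p(-4) = 10 have opposite signs, so a root lies in (-5, -4); Newton's method refines it to λ ≈ -4.1764. p(2) = 10 and p(3) = -4 have opposite signs, so a root lies in (2, 3); Newton's method refines it to λ ≈ 2.6378. p(4) = -6 and p(5) = 10 have opposite signs, so a root lies in (4, 5); Newton's method refines it to λ ≈ 4.5387. Check (Vieta): the three roots sum to 3, matching tr M = 3.
Thus the eigenvalues (to 4 decimals) are -4.1764 (modulus 4.1764); 2.6378 (modulus 2.6378); 4.5387 (modulus 4.5387). The spectral radius is the largest modulus: r(A) ≈ 4.5387. (Cross-check: r(A) ≤ ||A||_2 ≈ 7.8744; equality holds whenever A is normal, though it can also hold for some non-normal A.)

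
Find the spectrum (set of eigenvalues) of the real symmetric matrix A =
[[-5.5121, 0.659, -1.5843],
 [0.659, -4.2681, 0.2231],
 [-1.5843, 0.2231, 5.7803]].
sigma(A) ≈ {-6, -4, 6}

A is real symmetric, so its spectrum consists of real eigenvalues. Expanding the characteristic polynomial of the displayed matrix gives
  det(λ I - A) = p(λ) = λ^3 + (4)λ^2 + (-36)λ + (-144).
Solving p(λ) = 0 yields eigenvalues ≈ -6, -4, 6. (A is shown rounded to 4 decimals, so these recover the underlying integer eigenvalues to within that precision.)
Verification: the trace of A = -4 equals the sum of eigenvalues -4, and det(A) ≈ 143.9996 matches the eigenvalue product 144.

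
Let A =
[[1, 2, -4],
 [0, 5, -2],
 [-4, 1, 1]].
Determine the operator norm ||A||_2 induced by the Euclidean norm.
||A||_2 ≈ 6.5971 (= sqrt(largest eigenvalue of A^T A))

||A||_2 = sigma_max(A) = sqrt(lambda_max(A^T A)). Form the symmetric matrix M = A^T A =
[[17, -2, -8],
 [-2, 30, -17],
 [-8, -17, 21]].
Its characteristic polynomial (trace, sum of principal 2x2 minors, determinant of M give the coefficients) is
  p(λ) = det(λ I - M) = λ^3 - 68λ^2 + 1140λ - 3249.
No integer candidate from the rational root theorem (±divisors of 3249) is a root, so the roots are irrational. The cubic discriminant is Δ = 245328741 > 0, so there are three distinct real roots. p(3) = -414 and p(4) = 287 have opposite signs, so a root lies in (3, 4); Newton's method refines it to λ ≈ 3.5705. p(20) = 351 and p(21) = -36 have opposite signs, so a root lies in (20, 21); Newton's method refines it to λ ≈ 20.9083. p(43) = -454 and p(44) = 447 have opposite signs, so a root lies in (43, 44); Newton's method refines it to λ ≈ 43.5212. Check (Vieta): the three roots sum to 68, matching tr M = 68.
So the eigenvalues of A^T A are ≈ 3.5705, 20.9083, 43.5212 (all ≥ 0, as they must be for A^T A). The largest is λ_max ≈ 43.5212, hence ||A||_2 = sqrt(λ_max) ≈ 6.5971.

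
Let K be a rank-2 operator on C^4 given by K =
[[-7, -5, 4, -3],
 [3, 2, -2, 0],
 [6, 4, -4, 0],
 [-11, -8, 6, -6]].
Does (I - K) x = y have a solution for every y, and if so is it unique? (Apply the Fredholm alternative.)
(I - K) is invertible (det(I - K) = 42 ≠ 0), so for every y in C^4 the equation (I - K) x = y has a unique solution.

K has rank 2 and factors as K = U V^T = u1 v1^T + u2 v2^T with u1 = (2, -1, -2, 3), v1 = (-3, -2, 2, 0), u2 = (-1, 0, 0, -2), v2 = (1, 1, 0, 3) (multiplying out reproduces the displayed K). The nonzero eigenvalues of U V^T coincide with those of the 2 x 2 matrix G = V^T U = [[v1·u1, v1·u2], [v2·u1, v2·u2]] = [[-8, 3], [10, -7]], and by the Sylvester determinant identity det(I_4 - U V^T) = det(I_2 - V^T U) = det([[9, -3], [-10, 8]]) = (9)(8) - (-3)(-10) = 42. (Direct check: I - K =
[[8, 5, -4, 3],
 [-3, -1, 2, 0],
 [-6, -4, 5, 0],
 [11, 8, -6, 7]]
has determinant 42.) The finite-dimensional Fredholm alternative says: either (I - K) is invertible, or ker(I - K) ≠ {0} and then range(I - K) = ker((I - K)^*)^⊥, with dim ker(I - K) = dim ker((I - K)^*). Since det(I - K) ≠ 0, 1 is not an eigenvalue of K and ker(I - K) = {0}, so we are in the first case: for every y there is a unique x = (I - K)^(-1) y. (Explicitly, by the Woodbury identity, (I - U V^T)^(-1) = I + U (I_2 - G)^(-1) V^T.)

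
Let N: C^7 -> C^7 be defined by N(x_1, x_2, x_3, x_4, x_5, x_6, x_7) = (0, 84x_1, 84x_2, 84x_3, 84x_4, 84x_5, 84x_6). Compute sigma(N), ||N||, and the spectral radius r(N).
sigma(N) = {0}; ||N|| = 84; r(N) = 0. (N is nilpotent with N^7 = 0.)

On C^7, N is a strictly lower-triangular matrix with 84 on the subdiagonal and zeros elsewhere, so its characteristic polynomial is lambda^7 and every eigenvalue is 0: sigma(N) = {0}. For the operator norm, N e_i = 84e_{i+1} for i = 1, ..., 6 and N e_7 = 0, so the singular values of N are 84 (with multiplicity 6) and 0; hence ||N|| = 84. The spectral radius r(N) = max|lambda| = 0. Note ||N|| > r(N) — characteristic of non-normal nilpotent operators. Indeed N^7 = 0.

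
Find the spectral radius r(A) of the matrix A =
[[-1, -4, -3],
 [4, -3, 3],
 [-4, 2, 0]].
r(A) = sqrt(22) ≈ 4.6904

The eigenvalues of A are the roots of its characteristic polynomial. With M = A (coefficients from the trace, the sum of principal 2x2 minors, and det A):
  p(λ) = det(λ I - M) = λ^3 + 4λ^2 + λ - 66.
By the rational root theorem any rational root is an integer divisor of 66. Testing λ = 3: p(3) = 27 + 36 + 3 - 66 = 0, so λ = 3 is a root. Dividing out (λ - 3) leaves p(λ) = (λ - 3)(λ^2 + 7λ + 22). For λ^2 + 7λ + 22 the discriminant is -39. It is negative, so the roots are the complex-conjugate pair λ = -7/2 ± (sqrt(39)/2) i ≈ -3.5 ± 3.1225i. For a conjugate pair the product of the roots equals the constant term, so |λ|^2 = 22 and |λ| = sqrt(22) ≈ 4.6904.
Thus the eigenvalues (to 4 decimals) are -3.5 ± 3.1225i (modulus 4.6904); 3 (modulus 3). The spectral radius is the largest modulus: r(A) = sqrt(22) ≈ 4.6904. (Cross-check: r(A) ≤ ||A||_2 ≈ 7.0843; equality holds whenever A is normal, though it can also hold for some non-normal A.)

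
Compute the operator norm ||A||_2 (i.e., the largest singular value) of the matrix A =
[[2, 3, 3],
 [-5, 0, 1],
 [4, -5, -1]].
||A||_2 ≈ 7.5523 (= sqrt(largest eigenvalue of A^T A))

||A||_2 = sigma_max(A) = sqrt(lambda_max(A^T A)). Form the symmetric matrix M = A^T A =
[[45, -14, -3],
 [-14, 34, 14],
 [-3, 14, 11]].
Its characteristic polynomial (trace, sum of principal 2x2 minors, determinant of M give the coefficients) is
  p(λ) = det(λ I - M) = λ^3 - 90λ^2 + 1998λ - 6724.
No integer candidate from the rational root theorem (±divisors of 6724) is a root, so the roots are irrational. The cubic discriminant is Δ = 1367197920 > 0, so there are three distinct real roots. p(4) = -108 and p(5) = 1141 have opposite signs, so a root lies in (4, 5); Newton's method refines it to λ ≈ 4.0818. p(28) = 612 and p(29) = -83 have opposite signs, so a root lies in (28, 29); Newton's method refines it to λ ≈ 28.8812. p(57) = -55 and p(58) = 1512 have opposite signs, so a root lies in (57, 58); Newton's method refines it to λ ≈ 57.037. Check (Vieta): the three roots sum to 90, matching tr M = 90.
So the eigenvalues of A^T A are ≈ 4.0818, 28.8812, 57.037 (all ≥ 0, as they must be for A^T A). The largest is λ_max ≈ 57.037, hence ||A||_2 = sqrt(λ_max) ≈ 7.5523.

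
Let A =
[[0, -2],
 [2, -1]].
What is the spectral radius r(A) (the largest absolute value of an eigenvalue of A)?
r(A) = 2

The eigenvalues of A are the roots of its characteristic polynomial. With M = A (coefficients from the trace and determinant):
  p(λ) = det(λ I - M) = λ^2 + λ + 4.
For λ^2 + λ + 4 the discriminant is -15. It is negative, so the roots are the complex-conjugate pair λ = -1/2 ± (sqrt(15)/2) i ≈ -0.5 ± 1.9365i. For a conjugate pair the product of the roots equals the constant term, so |λ|^2 = 4 and |λ| = sqrt(4) = 2.
Thus the eigenvalues (to 4 decimals) are -0.5 ± 1.9365i (modulus 2). The spectral radius is the largest modulus: r(A) = 2. (Cross-check: r(A) ≤ ||A||_2 ≈ 2.5616; equality holds whenever A is normal, though it can also hold for some non-normal A.)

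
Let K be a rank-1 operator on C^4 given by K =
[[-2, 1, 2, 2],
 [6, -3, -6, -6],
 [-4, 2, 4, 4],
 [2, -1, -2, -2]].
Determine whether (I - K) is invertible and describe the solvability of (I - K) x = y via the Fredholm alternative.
(I - K) is invertible (det(I - K) = 4 ≠ 0), so for every y in C^4 the equation (I - K) x = y has a unique solution.

K has rank 1, so it is an outer product K = u v^T: every row of K is a multiple of one row vector. Reading off the entries, u = (1, -3, 2, -1) and v = (-2, 1, 2, 2) (row i of K equals u_i·v^T). A rank-one matrix u v^T satisfies K u = u (v·u) and kills the (3)-dimensional subspace v^⊥, so its characteristic polynomial is lambda^3 (lambda - v·u) with v·u = tr K = -3. Hence the eigenvalues of I - K are 1 (multiplicity 3) and 1 - (-3) = 4, so det(I - K) = 4. (Direct check: I - K =
[[3, -1, -2, -2],
 [-6, 4, 6, 6],
 [4, -2, -3, -4],
 [-2, 1, 2, 3]]
has determinant 4.) The finite-dimensional Fredholm alternative says: either (I - K) is invertible, or ker(I - K) ≠ {0} and then range(I - K) = ker((I - K)^*)^⊥, with dim ker(I - K) = dim ker((I - K)^*). Since det(I - K) ≠ 0, 1 is not an eigenvalue of K and ker(I - K) = {0}, so we are in the first case: for every y there is a unique x = (I - K)^(-1) y. Explicitly, by the Sherman–Morrison formula, (I - u v^T)^(-1) = I + u v^T/(1 - v·u), i.e. (I - K)^(-1) = I + K/(4).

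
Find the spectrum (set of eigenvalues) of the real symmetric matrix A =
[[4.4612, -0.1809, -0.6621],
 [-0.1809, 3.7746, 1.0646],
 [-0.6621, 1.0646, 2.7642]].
sigma(A) ≈ {2, 4, 5}

A is real symmetric, so its spectrum consists of real eigenvalues. Expanding the characteristic polynomial of the displayed matrix gives
  det(λ I - A) = p(λ) = λ^3 + (-11)λ^2 + (38)λ + (-40).
Solving p(λ) = 0 yields eigenvalues ≈ 2, 4, 5. (A is shown rounded to 4 decimals, so these recover the underlying integer eigenvalues to within that precision.)
Verification: the trace of A = 11 equals the sum of eigenvalues 11, and det(A) ≈ 40.0007 matches the eigenvalue product 40.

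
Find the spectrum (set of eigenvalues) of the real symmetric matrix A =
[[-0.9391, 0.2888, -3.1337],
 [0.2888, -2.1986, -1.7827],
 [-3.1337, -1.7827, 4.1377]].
sigma(A) ≈ {-3, -2, 6}

A is real symmetric, so its spectrum consists of real eigenvalues. Expanding the characteristic polynomial of the displayed matrix gives
  det(λ I - A) = p(λ) = λ^3 + (-1)λ^2 + (-24)λ + (-36).
Solving p(λ) = 0 yields eigenvalues ≈ -3, -2, 6. (A is shown rounded to 4 decimals, so these recover the underlying integer eigenvalues to within that precision.)
Verification: the trace of A = 1 equals the sum of eigenvalues 1, and det(A) ≈ 35.9997 matches the eigenvalue product 36.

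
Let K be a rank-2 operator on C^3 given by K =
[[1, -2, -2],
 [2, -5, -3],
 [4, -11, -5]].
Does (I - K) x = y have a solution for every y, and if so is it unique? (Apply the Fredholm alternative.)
(I - K) is invertible (det(I - K) = 4 ≠ 0), so for every y in C^3 the equation (I - K) x = y has a unique solution.

K has rank 2 and factors as K = U V^T = u1 v1^T + u2 v2^T with u1 = (0, -1, -3), v1 = (-1, 3, 1), u2 = (-1, -1, -1), v2 = (-1, 2, 2) (multiplying out reproduces the displayed K). The nonzero eigenvalues of U V^T coincide with those of the 2 x 2 matrix G = V^T U = [[v1·u1, v1·u2], [v2·u1, v2·u2]] = [[-6, -3], [-8, -3]], and by the Sylvester determinant identity det(I_3 - U V^T) = det(I_2 - V^T U) = det([[7, 3], [8, 4]]) = (7)(4) - (3)(8) = 4. (Direct check: I - K =
[[0, 2, 2],
 [-2, 6, 3],
 [-4, 11, 6]]
has determinant 4.) The finite-dimensional Fredholm alternative says: either (I - K) is invertible, or ker(I - K) ≠ {0} and then range(I - K) = ker((I - K)^*)^⊥, with dim ker(I - K) = dim ker((I - K)^*). Since det(I - K) ≠ 0, 1 is not an eigenvalue of K and ker(I - K) = {0}, so we are in the first case: for every y there is a unique x = (I - K)^(-1) y. (Explicitly, by the Woodbury identity, (I - U V^T)^(-1) = I + U (I_2 - G)^(-1) V^T.)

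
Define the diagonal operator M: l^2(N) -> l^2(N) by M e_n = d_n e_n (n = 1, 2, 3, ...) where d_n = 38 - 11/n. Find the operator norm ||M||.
||M|| = 38

For a diagonal operator on l^2 with entries d_n, ||M|| = sup_n |d_n|. Here d_1 = 27, d_2 = 65/2, ..., and d_n = 38 - 11/n increases monotonically toward 38. All terms lie in [27, 38), so |d_n| = d_n and the supremum is the limit 38, which is not attained by any individual d_n. Hence ||M|| = 38.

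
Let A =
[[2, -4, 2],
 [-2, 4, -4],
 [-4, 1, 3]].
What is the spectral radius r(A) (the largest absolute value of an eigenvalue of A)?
r(A) ≈ 6.1087

The eigenvalues of A are the roots of its characteristic polynomial. With M = A (coefficients from the trace, the sum of principal 2x2 minors, and det A):
  p(λ) = det(λ I - M) = λ^3 - 9λ^2 + 30λ + 28.
No integer candidate from the rational root theorem (±divisors of 28) is a root, so the roots are irrational. The cubic discriminant is Δ = -110700 < 0, so there is one real root and a complex-conjugate pair. p(-1) = -12 and p(0) = 28 have opposite signs, so a root lies in (-1, 0); Newton's method refines it to λ ≈ -0.7503. Dividing out (λ - (-0.7503)) leaves approximately λ^2 - 9.7503λ + 37.3161. For λ^2 - 9.7503λ + 37.3161 the discriminant is -54.1953. It is negative, so the remaining roots are the complex-conjugate pair λ ≈ 4.8752 ± 3.6809i. Their product equals the constant term, so |λ|^2 ≈ 37.3161 and |λ| ≈ 6.1087.
Thus the eigenvalues (to 4 decimals) are -0.7503 (modulus 0.7503); 4.8752 ± 3.6809i (modulus 6.1087). The spectral radius is the largest modulus: r(A) ≈ 6.1087. (Cross-check: r(A) ≤ ||A||_2 ≈ 7.6858; equality holds whenever A is normal, though it can also hold for some non-normal A.)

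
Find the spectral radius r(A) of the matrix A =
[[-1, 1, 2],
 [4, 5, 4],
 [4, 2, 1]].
r(A) = (8 + sqrt(52))/2 ≈ 7.6056

The eigenvalues of A are the roots of its characteristic polynomial. With M = A (coefficients from the trace, the sum of principal 2x2 minors, and det A):
  p(λ) = det(λ I - M) = λ^3 - 5λ^2 - 21λ + 9.
By the rational root theorem any rational root is an integer divisor of 9. Testing λ = -3: p(-3) = -27 - 45 + 63 + 9 = 0, so λ = -3 is a root. Dividing out (λ + 3) leaves p(λ) = (λ + 3)(λ^2 - 8λ + 3). For λ^2 - 8λ + 3 the discriminant is 52. It is nonnegative but not a perfect square, so the roots are real and irrational: λ = (8 ± sqrt(52))/2 ≈ 7.6056, 0.3944.
Thus the eigenvalues (to 4 decimals) are 7.6056 (modulus 7.6056); 0.3944 (modulus 0.3944); -3 (modulus 3). The spectral radius is the largest modulus: r(A) = (8 + sqrt(52))/2 ≈ 7.6056. (Cross-check: r(A) ≤ ||A||_2 ≈ 8.6533; equality holds whenever A is normal, though it can also hold for some non-normal A.)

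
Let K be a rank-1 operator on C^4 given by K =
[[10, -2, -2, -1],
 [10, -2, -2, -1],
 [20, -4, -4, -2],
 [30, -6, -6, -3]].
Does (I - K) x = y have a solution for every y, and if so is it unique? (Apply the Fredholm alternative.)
(I - K) is singular (det(I - K) = 0, i.e. 1 ∈ sigma(K)). (I - K) x = y is solvable iff y ⊥ ker((I - K)^*) = span{(10, -2, -2, -1)}, i.e. iff 10y_1 - 2y_2 - 2y_3 - y_4 = 0. When solvable, the solutions are x = y + c·(1, 1, 2, 3), c arbitrary (ker(I - K) = span{(1, 1, 2, 3)}, dimension 1).

K has rank 1, so it is an outer product K = u v^T: every row of K is a multiple of one row vector. Reading off the entries, u = (1, 1, 2, 3) and v = (10, -2, -2, -1) (row i of K equals u_i·v^T). A rank-one matrix u v^T satisfies K u = u (v·u) and kills the (3)-dimensional subspace v^⊥, so its characteristic polynomial is lambda^3 (lambda - v·u) with v·u = tr K = 1. Hence the eigenvalues of I - K are 1 (multiplicity 3) and 1 - (1) = 0, so det(I - K) = 0. (Direct check: I - K =
[[-9, 2, 2, 1],
 [-10, 3, 2, 1],
 [-20, 4, 5, 2],
 [-30, 6, 6, 4]]
has determinant 0.) So 1 is an eigenvalue of K and (I - K) is not invertible. The finite-dimensional Fredholm alternative says: either (I - K) is invertible, or ker(I - K) ≠ {0} and then range(I - K) = ker((I - K)^*)^⊥, with dim ker(I - K) = dim ker((I - K)^*). We are in the second case, so we need both kernels. Kernel of I - K: (I - K) u = u - u (v·u) = u - u = 0, so ker(I - K) = span{u} = span{(1, 1, 2, 3)} (it is exactly 1-dimensional because rank(I - K) = 3). Kernel of the adjoint: K is real, so (I - K)^* = I - K^T = I - v u^T, and (I - v u^T) v = v - v (u·v) = 0; hence ker((I - K)^*) = span{v} = span{(10, -2, -2, -1)}. Therefore (I - K) x = y is solvable iff <y, v> = 0, i.e. iff 10y_1 - 2y_2 - 2y_3 - y_4 = 0. When this holds, K y = u (v·y) = 0, so (I - K) y = y and x = y is a particular solution; the full solution set is the line x = y + c·u = y + c·(1, 1, 2, 3), c ∈ C.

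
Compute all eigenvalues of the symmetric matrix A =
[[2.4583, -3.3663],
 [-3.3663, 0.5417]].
sigma(A) ≈ {-2, 5}

A is real symmetric, so its spectrum consists of real eigenvalues. Expanding the characteristic polynomial of the displayed matrix gives
  det(λ I - A) = p(λ) = λ^2 + (-3)λ + (-10).
Solving p(λ) = 0 yields eigenvalues ≈ -2, 5. (A is shown rounded to 4 decimals, so these recover the underlying integer eigenvalues to within that precision.)
Verification: the trace of A = 3 equals the sum of eigenvalues 3, and det(A) ≈ -10.0003 matches the eigenvalue product -10.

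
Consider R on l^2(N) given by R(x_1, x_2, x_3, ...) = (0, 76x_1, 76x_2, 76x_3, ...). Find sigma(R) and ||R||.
sigma(R) = closed disk {z in C : |z| ≤ 76}; ||R|| = 76

Note R = 76·U where U is the unit right shift (U x)_k = x_{k-1} (with x_0 := 0); so ||R|| = 76||U|| and sigma(R) = 76·sigma(U). ||R x||^2 = sum_{k≥1} |76x_k|^2 = 5776||x||^2, so ||R|| = 76 and sigma(R) ⊂ {|z| ≤ 76}. For any |lambda| < 76, the equation (R - lambda I) x = 0 forces x_1 = 0, then 76x_k = lambda x_{k+1} ⇒ x = 0, so R has no eigenvalues. But (R - lambda I) is not surjective for |lambda| < 76: solving (R - lambda I) x = e_1 would require x_n proportional to (lambda/76)^(-n), which is not in l^2. So every |lambda| < 76 lies in the residual spectrum. The boundary |lambda| = 76 is in the approximate point spectrum (the spectrum is closed). Hence sigma(R) is the closed disk of radius 76.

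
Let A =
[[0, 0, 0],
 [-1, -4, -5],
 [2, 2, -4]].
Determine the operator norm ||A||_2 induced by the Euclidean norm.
||A||_2 = sqrt((66 + sqrt(724))/2) ≈ 6.8157 (= sqrt(largest eigenvalue of A^T A))

||A||_2 = sigma_max(A) = sqrt(lambda_max(A^T A)). Form the symmetric matrix M = A^T A =
[[5, 8, -3],
 [8, 20, 12],
 [-3, 12, 41]].
Its characteristic polynomial (trace, sum of principal 2x2 minors, determinant of M give the coefficients) is
  p(λ) = det(λ I - M) = λ^3 - 66λ^2 + 908λ.
The constant term is 0, so λ = 0 is a root. Dividing out λ leaves p(λ) = λ(λ^2 - 66λ + 908). For λ^2 - 66λ + 908 the discriminant is 724. It is nonnegative but not a perfect square, so the roots are real and irrational: λ = (66 ± sqrt(724))/2 ≈ 46.4536, 19.5464.
So the eigenvalues of A^T A are ≈ 0, 19.5464, 46.4536 (all ≥ 0, as they must be for A^T A). The largest is λ_max = (66 + sqrt(724))/2 ≈ 46.4536, hence ||A||_2 = sqrt(λ_max) = sqrt((66 + sqrt(724))/2) ≈ 6.8157.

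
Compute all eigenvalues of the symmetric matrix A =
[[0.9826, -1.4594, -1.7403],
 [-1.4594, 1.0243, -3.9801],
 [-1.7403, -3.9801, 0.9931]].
sigma(A) ≈ {-4, 2, 5}

A is real symmetric, so its spectrum consists of real eigenvalues. Expanding the characteristic polynomial of the displayed matrix gives
  det(λ I - A) = p(λ) = λ^3 + (-3)λ^2 + (-18)λ + (40).
Solving p(λ) = 0 yields eigenvalues ≈ -4, 2, 5. (A is shown rounded to 4 decimals, so these recover the underlying integer eigenvalues to within that precision.)
Verification: the trace of A = 3 equals the sum of eigenvalues 3, and det(A) ≈ -40.0007 matches the eigenvalue product -40.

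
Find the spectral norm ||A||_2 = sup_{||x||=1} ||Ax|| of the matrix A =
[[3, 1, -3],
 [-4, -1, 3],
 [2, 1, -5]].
||A||_2 ≈ 8.412 (= sqrt(largest eigenvalue of A^T A))

||A||_2 = sigma_max(A) = sqrt(lambda_max(A^T A)). Form the symmetric matrix M = A^T A =
[[29, 9, -31],
 [9, 3, -11],
 [-31, -11, 43]].
Its characteristic polynomial (trace, sum of principal 2x2 minors, determinant of M give the coefficients) is
  p(λ) = det(λ I - M) = λ^3 - 75λ^2 + 300λ - 4.
No integer candidate from the rational root theorem (±divisors of 4) is a root, so the roots are irrational. The cubic discriminant is Δ = 393119568 > 0, so there are three distinct real roots. p(0) = -4 and p(1) = 222 have opposite signs, so a root lies in (0, 1); Newton's method refines it to λ ≈ 0.0134. p(4) = 60 and p(5) = -254 have opposite signs, so a root lies in (4, 5); Newton's method refines it to λ ≈ 4.2254. p(70) = -3504 and p(71) = 1132 have opposite signs, so a root lies in (70, 71); Newton's method refines it to λ ≈ 70.7612. Check (Vieta): the three roots sum to 75, matching tr M = 75.
So the eigenvalues of A^T A are ≈ 0.0134, 4.2254, 70.7612 (all ≥ 0, as they must be for A^T A). The largest is λ_max ≈ 70.7612, hence ||A||_2 = sqrt(λ_max) ≈ 8.412.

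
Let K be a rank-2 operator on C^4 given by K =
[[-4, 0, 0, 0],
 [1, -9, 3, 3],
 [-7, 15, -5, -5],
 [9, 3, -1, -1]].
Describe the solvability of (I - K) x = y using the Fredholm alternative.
(I - K) is invertible (det(I - K) = 80 ≠ 0), so for every y in C^4 the equation (I - K) x = y has a unique solution.

K has rank 2 and factors as K = U V^T = u1 v1^T + u2 v2^T with u1 = (1, -1, 3, -2), v1 = (-3, 3, -1, -1), u2 = (1, 2, -2, -3), v2 = (-1, -3, 1, 1) (multiplying out reproduces the displayed K). The nonzero eigenvalues of U V^T coincide with those of the 2 x 2 matrix G = V^T U = [[v1·u1, v1·u2], [v2·u1, v2·u2]] = [[-7, 8], [3, -12]], and by the Sylvester determinant identity det(I_4 - U V^T) = det(I_2 - V^T U) = det([[8, -8], [-3, 13]]) = (8)(13) - (-8)(-3) = 80. (Direct check: I - K =
[[5, 0, 0, 0],
 [-1, 10, -3, -3],
 [7, -15, 6, 5],
 [-9, -3, 1, 2]]
has determinant 80.) The finite-dimensional Fredholm alternative says: either (I - K) is invertible, or ker(I - K) ≠ {0} and then range(I - K) = ker((I - K)^*)^⊥, with dim ker(I - K) = dim ker((I - K)^*). Since det(I - K) ≠ 0, 1 is not an eigenvalue of K and ker(I - K) = {0}, so we are in the first case: for every y there is a unique x = (I - K)^(-1) y. (Explicitly, by the Woodbury identity, (I - U V^T)^(-1) = I + U (I_2 - G)^(-1) V^T.)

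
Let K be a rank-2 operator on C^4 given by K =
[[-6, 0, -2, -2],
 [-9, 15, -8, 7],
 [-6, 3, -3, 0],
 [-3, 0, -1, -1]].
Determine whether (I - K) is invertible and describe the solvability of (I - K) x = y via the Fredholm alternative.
(I - K) is invertible (det(I - K) = -121 ≠ 0), so for every y in C^4 the equation (I - K) x = y has a unique solution.

K has rank 2 and factors as K = U V^T = u1 v1^T + u2 v2^T with u1 = (2, -2, 1, 1), v1 = (0, -3, 1, -2), u2 = (2, 3, 2, 1), v2 = (-3, 3, -2, 1) (multiplying out reproduces the displayed K). The nonzero eigenvalues of U V^T coincide with those of the 2 x 2 matrix G = V^T U = [[v1·u1, v1·u2], [v2·u1, v2·u2]] = [[5, -9], [-13, 0]], and by the Sylvester determinant identity det(I_4 - U V^T) = det(I_2 - V^T U) = det([[-4, 9], [13, 1]]) = (-4)(1) - (9)(13) = -121. (Direct check: I - K =
[[7, 0, 2, 2],
 [9, -14, 8, -7],
 [6, -3, 4, 0],
 [3, 0, 1, 2]]
has determinant -121.) The finite-dimensional Fredholm alternative says: either (I - K) is invertible, or ker(I - K) ≠ {0} and then range(I - K) = ker((I - K)^*)^⊥, with dim ker(I - K) = dim ker((I - K)^*). Since det(I - K) ≠ 0, 1 is not an eigenvalue of K and ker(I - K) = {0}, so we are in the first case: for every y there is a unique x = (I - K)^(-1) y. (Explicitly, by the Woodbury identity, (I - U V^T)^(-1) = I + U (I_2 - G)^(-1) V^T.)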